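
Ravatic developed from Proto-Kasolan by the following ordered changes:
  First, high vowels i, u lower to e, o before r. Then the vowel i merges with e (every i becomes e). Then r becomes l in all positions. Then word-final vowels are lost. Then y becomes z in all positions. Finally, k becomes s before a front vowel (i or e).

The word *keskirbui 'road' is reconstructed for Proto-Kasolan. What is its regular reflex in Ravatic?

Ravatic: start from *keskirbui.
  rule 1 (pre-rhotic lowering): keskirbui → keskerbui
  rule 2 (vowel merger): keskerbui → keskerbue
  rule 3 (unconditioned shift): keskerbue → keskelbue
  rule 4 (apocope): keskelbue → keskelbu
  rule 5: no change — keskelbu
  rule 6 (palatalisation): keskelbu → sesselbu
  ⇒ Ravatic sesselbu

sesselbu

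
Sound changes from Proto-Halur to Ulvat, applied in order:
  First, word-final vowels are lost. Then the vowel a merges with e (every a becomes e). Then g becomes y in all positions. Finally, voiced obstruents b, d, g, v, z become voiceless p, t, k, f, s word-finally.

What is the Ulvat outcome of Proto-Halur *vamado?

vemet

Ulvat: *vamado > vamad > vemed > vemet  (by apocope, vowel merger, final devoicing)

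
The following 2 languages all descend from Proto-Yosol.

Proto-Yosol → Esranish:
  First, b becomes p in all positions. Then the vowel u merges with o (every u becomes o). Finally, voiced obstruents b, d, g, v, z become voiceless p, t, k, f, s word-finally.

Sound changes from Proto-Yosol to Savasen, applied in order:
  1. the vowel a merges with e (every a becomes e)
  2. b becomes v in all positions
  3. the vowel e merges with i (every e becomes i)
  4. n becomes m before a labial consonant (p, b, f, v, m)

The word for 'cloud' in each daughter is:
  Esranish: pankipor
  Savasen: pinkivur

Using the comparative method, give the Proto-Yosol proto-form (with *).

*pankibur

Position 7: Esranish has o, Savasen has u. Savasen preserves u here (none of its changes turn any other segment into u), so the proto-segment is *u.
Position 6: Esranish has p, Savasen has v. Taking the neighbouring segments as reconstructed: Esranish p could go back to *p or *b; Savasen v could go back to *b or *v — the one source consistent with every daughter is *b.
Position 2: Esranish has a, Savasen has i. Esranish preserves a here (none of its changes turn any other segment into a), so the proto-segment is *a.
This points to *pankibur. Verify forward in each daughter:
Esranish: start from *pankibur.
  rule 1 (unconditioned shift): pankibur → pankipur
  rule 2 (vowel merger): pankipur → pankipor
  rule 3: no change — pankipor
  ⇒ Esranish pankipor
Savasen: *pankibur
  pankibur → penkibur   [vowel merger]
  penkibur → penkivur   [unconditioned shift]
  penkivur → pinkivur   [vowel merger]
  pinkivur (rule 4 does not apply)
  giving Savasen pinkivur.
No other proto-form is consistent with every reflex, so the reconstruction is *pankibur.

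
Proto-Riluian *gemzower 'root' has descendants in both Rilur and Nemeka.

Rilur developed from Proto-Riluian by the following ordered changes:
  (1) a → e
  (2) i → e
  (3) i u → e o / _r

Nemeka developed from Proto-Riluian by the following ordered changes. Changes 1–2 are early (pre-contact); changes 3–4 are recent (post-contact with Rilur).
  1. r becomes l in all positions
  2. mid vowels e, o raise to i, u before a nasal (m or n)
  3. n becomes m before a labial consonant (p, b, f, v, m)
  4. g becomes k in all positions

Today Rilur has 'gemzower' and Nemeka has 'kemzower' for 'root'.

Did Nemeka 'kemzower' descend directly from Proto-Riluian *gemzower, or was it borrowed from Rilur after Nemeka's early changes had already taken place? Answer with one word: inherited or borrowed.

borrowed

If inherited, *gemzower would pass through all of Nemeka's changes:
Nemeka: start from *gemzower.
  rule 1 (unconditioned shift): gemzower → gemzowel
  rule 2 (pre-nasal raising): gemzowel → gimzowel
  rule 3: no change — gimzowel
  rule 4 (unconditioned shift): gimzowel → kimzowel
  ⇒ Nemeka kimzowel
If borrowed from Rilur 'gemzower' after the early changes, it would undergo only the recent ones:
  rule 3 (nasal place assimilation): no change (gemzower)
  rule 4 (unconditioned shift): gemzower → kemzower
  ⇒ as a loan: kemzower
Nemeka 'kemzower' matches the loan outcome 'kemzower', not the inherited 'kimzowel' — it skipped the early Nemeka changes, so it was borrowed from Rilur.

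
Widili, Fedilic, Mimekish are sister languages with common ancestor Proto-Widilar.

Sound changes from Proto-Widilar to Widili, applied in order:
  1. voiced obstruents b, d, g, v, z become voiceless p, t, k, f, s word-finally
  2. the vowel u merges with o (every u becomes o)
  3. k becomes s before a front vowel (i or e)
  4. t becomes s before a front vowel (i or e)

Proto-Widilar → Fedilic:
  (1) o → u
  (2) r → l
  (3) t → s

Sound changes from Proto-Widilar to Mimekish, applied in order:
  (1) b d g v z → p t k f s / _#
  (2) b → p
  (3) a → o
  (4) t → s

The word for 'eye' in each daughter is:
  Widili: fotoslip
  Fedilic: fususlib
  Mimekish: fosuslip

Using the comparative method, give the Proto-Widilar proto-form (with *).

Position 4: Widili has o, Fedilic has u, Mimekish has u. Mimekish preserves u here (none of its changes turn any other segment into u), so the proto-segment is *u.
Position 8: Widili has p, Fedilic has b, Mimekish has p. Fedilic preserves b here (none of its changes turn any other segment into b), so the proto-segment is *b.
Continuing position by position gives *fotuslib; check it forward:
Widili: start from *fotuslib.
  rule 1 (final devoicing): fotuslib → fotuslip
  rule 2 (vowel merger): fotuslip → fotoslip
  rule 3: no change — fotoslip
  rule 4: no change — fotoslip
  ⇒ Widili fotoslip
Fedilic: start from *fotuslib.
  rule 1 (vowel merger): fotuslib → futuslib
  rule 2: no change — futuslib
  rule 3 (unconditioned shift): futuslib → fususlib
  ⇒ Fedilic fususlib
Mimekish: *fotuslib > fotuslip > fosuslip  (by final devoicing, unconditioned shift)
*fotuslib is the unique common source.

*fotuslib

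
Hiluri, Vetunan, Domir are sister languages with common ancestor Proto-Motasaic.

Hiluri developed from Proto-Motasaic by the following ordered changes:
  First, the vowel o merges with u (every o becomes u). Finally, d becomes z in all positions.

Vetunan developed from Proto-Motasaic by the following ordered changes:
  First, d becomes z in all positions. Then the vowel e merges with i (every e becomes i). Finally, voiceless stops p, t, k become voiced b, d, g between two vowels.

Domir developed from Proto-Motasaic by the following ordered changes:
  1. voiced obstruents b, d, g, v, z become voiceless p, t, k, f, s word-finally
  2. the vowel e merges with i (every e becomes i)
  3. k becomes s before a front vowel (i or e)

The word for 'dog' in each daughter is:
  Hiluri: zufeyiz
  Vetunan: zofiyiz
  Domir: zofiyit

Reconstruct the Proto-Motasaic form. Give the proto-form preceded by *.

Position 4: Hiluri has e, Vetunan has i, Domir has i. Hiluri preserves e here (none of its changes turn any other segment into e), so the proto-segment is *e.
Position 7: Hiluri has z, Vetunan has z, Domir has t. Taking the neighbouring segments as reconstructed: Hiluri z could go back to *d or *z; Vetunan z could go back to *d or *z; Domir t could go back to *t or *d — the one source consistent with every daughter is *d.
Continuing position by position gives *zofeyid; check it forward:
Hiluri: *zofeyid > zufeyid > zufeyiz  (by vowel merger, unconditioned shift)
Vetunan: start from *zofeyid.
  rule 1 (unconditioned shift): zofeyid → zofeyiz
  rule 2 (vowel merger): zofeyiz → zofiyiz
  rule 3: no change — zofiyiz
  ⇒ Vetunan zofiyiz
Domir: *zofeyid
  zofeyid → zofeyit   [final devoicing]
  zofeyit → zofiyit   [vowel merger]
  zofiyit (rule 3 does not apply)
  giving Domir zofiyit.
Only *zofeyid yields all of Hiluri zufeyiz, Vetunan zofiyiz, Domir zofiyit.

*zofeyid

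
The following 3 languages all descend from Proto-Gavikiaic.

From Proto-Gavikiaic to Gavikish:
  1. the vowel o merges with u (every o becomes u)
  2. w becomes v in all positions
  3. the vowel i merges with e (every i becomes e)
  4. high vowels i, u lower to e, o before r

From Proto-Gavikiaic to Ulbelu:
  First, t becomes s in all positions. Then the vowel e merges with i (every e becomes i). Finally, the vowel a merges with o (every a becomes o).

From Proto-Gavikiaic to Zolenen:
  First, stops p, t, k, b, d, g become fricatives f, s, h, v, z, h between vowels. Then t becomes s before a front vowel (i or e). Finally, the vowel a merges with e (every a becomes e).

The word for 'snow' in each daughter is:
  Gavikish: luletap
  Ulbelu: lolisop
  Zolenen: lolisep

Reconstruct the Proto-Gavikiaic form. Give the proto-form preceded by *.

Position 6: Gavikish has a, Ulbelu has o, Zolenen has e. Gavikish preserves a here (none of its changes turn any other segment into a), so the proto-segment is *a.
Position 5: Gavikish has t, Ulbelu has s, Zolenen has s. Gavikish preserves t here (none of its changes turn any other segment into t), so the proto-segment is *t.
Verify the candidate proto-form against each daughter:
Gavikish: *lolitap > lulitap > luletap  (by vowel merger, vowel merger)
Ulbelu: *lolitap > lolisap > lolisop  (by unconditioned shift, vowel merger)
Zolenen: *lolitap > lolisap > lolisep  (by intervocalic lenition, vowel merger)
*lolitap is the unique common source.

*lolitap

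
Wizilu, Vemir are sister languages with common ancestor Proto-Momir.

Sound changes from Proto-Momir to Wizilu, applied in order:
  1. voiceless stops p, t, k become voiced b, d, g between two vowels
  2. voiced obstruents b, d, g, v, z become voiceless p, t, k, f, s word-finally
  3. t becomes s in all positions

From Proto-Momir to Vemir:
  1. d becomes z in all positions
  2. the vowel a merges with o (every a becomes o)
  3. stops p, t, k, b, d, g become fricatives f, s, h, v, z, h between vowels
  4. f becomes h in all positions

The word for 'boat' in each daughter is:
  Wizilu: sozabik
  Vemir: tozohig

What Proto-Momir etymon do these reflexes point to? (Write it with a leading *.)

Position 7: Wizilu has k, Vemir has g. Vemir preserves g here (none of its changes turn any other segment into g), so the proto-segment is *g.
Position 5: Wizilu has b, Vemir has h. Taking the neighbouring segments as reconstructed: Wizilu b could go back to *p or *b; Vemir h could go back to *p or *k or *g or *f or *h — the one source consistent with every daughter is *p.
This points to *tozapig. Verify forward in each daughter:
Wizilu: *tozapig
  tozapig → tozabig   [intervocalic voicing]
  tozabig → tozabik   [final devoicing]
  tozabik → sozabik   [unconditioned shift]
  giving Wizilu sozabik.
Vemir: *tozapig > tozopig > tozofig > tozohig  (by vowel merger, intervocalic lenition, unconditioned shift)
Only *tozapig yields all of Wizilu sozabik, Vemir tozohig.

*tozapig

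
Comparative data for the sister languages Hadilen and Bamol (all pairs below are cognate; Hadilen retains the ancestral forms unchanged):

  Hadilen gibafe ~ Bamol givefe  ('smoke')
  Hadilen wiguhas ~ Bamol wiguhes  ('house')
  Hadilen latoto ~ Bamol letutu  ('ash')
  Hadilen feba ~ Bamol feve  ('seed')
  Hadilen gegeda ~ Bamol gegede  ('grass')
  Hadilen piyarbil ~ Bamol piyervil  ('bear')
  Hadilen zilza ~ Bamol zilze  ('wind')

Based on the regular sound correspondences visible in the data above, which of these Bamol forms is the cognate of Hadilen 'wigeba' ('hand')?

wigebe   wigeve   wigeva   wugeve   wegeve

wigeve

gibafe ~ givefe, feba ~ feve — Hadilen b corresponds to Bamol v between vowels (before a back vowel).
feba ~ feve, gegeda ~ gegede — Hadilen a corresponds to Bamol e word-finally.
Applying these to Hadilen 'wigeba':
  wigeba → wigeva   (b→v between vowels (before a back vowel))
  wigeva → wigeve   (a→e word-finally)
So the Bamol cognate is 'wigeve'.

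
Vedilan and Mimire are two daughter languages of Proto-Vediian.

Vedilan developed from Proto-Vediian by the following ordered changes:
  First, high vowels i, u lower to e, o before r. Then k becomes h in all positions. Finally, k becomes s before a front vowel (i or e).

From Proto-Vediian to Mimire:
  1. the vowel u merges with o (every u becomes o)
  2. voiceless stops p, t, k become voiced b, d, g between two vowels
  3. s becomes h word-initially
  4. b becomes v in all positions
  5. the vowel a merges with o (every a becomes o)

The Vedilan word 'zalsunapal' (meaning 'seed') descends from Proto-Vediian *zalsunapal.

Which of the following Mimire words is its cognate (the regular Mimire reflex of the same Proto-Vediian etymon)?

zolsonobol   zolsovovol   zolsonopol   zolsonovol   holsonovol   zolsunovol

Mimire: *zalsunapal > zalsonapal > zalsonabal > zalsonaval > zolsonovol  (by vowel merger, intervocalic voicing, unconditioned shift, vowel merger)
Among the options, 'zolsonovol' alone shows every Mimire change applied in order.

zolsonovol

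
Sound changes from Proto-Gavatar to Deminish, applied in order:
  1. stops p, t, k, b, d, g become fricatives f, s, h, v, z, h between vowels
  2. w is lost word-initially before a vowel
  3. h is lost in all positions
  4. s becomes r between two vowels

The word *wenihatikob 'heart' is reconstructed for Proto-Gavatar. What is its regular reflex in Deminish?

eniariob

Deminish: *wenihatikob
  wenihatikob → wenihasihob   [intervocalic lenition]
  wenihasihob → enihasihob   [glide loss]
  enihasihob → eniasiob   [h-loss]
  eniasiob → eniariob   [rhotacism]
  giving Deminish eniariob.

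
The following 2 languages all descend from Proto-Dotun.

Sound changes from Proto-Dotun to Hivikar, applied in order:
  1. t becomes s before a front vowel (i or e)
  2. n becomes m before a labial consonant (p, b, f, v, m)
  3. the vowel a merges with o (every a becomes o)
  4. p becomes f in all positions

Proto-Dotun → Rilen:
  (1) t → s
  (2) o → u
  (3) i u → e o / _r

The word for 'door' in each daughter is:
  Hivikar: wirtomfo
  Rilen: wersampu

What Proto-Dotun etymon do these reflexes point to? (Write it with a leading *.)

*wirtampo

Position 4: Hivikar has t, Rilen has s. Hivikar preserves t here (none of its changes turn any other segment into t), so the proto-segment is *t.
Position 5: Hivikar has o, Rilen has a. Rilen preserves a here (none of its changes turn any other segment into a), so the proto-segment is *a.
Position 8: Hivikar has o, Rilen has u. Taking the neighbouring segments as reconstructed: Hivikar o could go back to *a or *o; Rilen u could go back to *o or *u — the one source consistent with every daughter is *o.
Verify the candidate proto-form against each daughter:
Hivikar: *wirtampo > wirtompo > wirtomfo  (by vowel merger, unconditioned shift)
Rilen: start from *wirtampo.
  rule 1 (unconditioned shift): wirtampo → wirsampo
  rule 2 (vowel merger): wirsampo → wirsampu
  rule 3 (pre-rhotic lowering): wirsampu → wersampu
  ⇒ Rilen wersampu
*wirtampo is the unique common source.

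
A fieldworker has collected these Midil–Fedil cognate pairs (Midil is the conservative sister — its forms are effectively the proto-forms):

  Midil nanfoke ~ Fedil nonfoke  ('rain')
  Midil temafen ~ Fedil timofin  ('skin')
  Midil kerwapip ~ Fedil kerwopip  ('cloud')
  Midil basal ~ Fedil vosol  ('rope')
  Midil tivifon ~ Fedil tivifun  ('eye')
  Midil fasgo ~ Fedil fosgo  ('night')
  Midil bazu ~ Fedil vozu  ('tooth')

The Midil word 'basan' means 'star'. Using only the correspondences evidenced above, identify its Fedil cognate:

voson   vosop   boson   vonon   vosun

basal ~ vosol, bazu ~ vozu — Midil b corresponds to Fedil v word-initially before a back vowel.
basal ~ vosol, fasgo ~ fosgo — Midil a corresponds to Fedil o after a consonant, before a consonant other than r, m, n, p, b, f, v.
nanfoke ~ nonfoke — Midil a corresponds to Fedil o after a consonant, before a nasal.
Applying these to Midil 'basan':
  basan → vasan   (b→v word-initially before a back vowel)
  vasan → vosan   (a→o after a consonant, before a consonant other than r, m, n, p, b, f, v)
  vosan → voson   (a→o after a consonant, before a nasal)
So the Fedil cognate is 'voson'.

voson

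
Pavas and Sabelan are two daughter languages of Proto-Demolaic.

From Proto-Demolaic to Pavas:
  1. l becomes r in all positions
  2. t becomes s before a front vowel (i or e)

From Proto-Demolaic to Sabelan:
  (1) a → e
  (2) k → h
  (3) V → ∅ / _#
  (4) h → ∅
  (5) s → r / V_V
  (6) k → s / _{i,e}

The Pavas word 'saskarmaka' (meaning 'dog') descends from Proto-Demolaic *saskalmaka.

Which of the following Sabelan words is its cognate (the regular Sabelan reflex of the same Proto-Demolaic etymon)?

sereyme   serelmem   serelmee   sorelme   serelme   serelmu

Sabelan: *saskalmaka
  saskalmaka → seskelmeke   [vowel merger]
  seskelmeke → seshelmehe   [unconditioned shift]
  seshelmehe → seshelmeh   [apocope]
  seshelmeh → seselme   [h-loss]
  seselme → serelme   [rhotacism]
  serelme (rule 6 does not apply)
  giving Sabelan serelme.
The other candidates each miss or misapply at least one Sabelan change.

serelme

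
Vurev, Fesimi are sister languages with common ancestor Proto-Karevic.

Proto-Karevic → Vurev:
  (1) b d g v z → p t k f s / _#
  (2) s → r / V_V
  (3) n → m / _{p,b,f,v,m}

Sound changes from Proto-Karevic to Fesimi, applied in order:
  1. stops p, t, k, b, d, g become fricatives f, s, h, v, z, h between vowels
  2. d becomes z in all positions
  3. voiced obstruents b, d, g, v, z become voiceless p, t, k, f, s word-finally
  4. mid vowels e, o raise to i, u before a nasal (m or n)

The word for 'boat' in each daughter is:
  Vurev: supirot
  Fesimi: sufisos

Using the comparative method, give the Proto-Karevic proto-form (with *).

*supisod

Position 5: Vurev has r, Fesimi has s. Taking the neighbouring segments as reconstructed: Vurev r could go back to *s or *r; Fesimi s could go back to *t or *s — the one source consistent with every daughter is *s.
Position 3: Vurev has p, Fesimi has f. Taking the neighbouring segments as reconstructed: Vurev p can only go back to *p; Fesimi f could go back to *p or *f — the one source consistent with every daughter is *p.
Continuing position by position gives *supisod; check it forward:
Vurev: *supisod
  supisod → supisot   [final devoicing]
  supisot → supirot   [rhotacism]
  supirot (rule 3 does not apply)
  giving Vurev supirot.
Fesimi: *supisod
  supisod → sufisod   [intervocalic lenition]
  sufisod → sufisoz   [unconditioned shift]
  sufisoz → sufisos   [final devoicing]
  sufisos (rule 4 does not apply)
  giving Fesimi sufisos.
*supisod is the unique common source.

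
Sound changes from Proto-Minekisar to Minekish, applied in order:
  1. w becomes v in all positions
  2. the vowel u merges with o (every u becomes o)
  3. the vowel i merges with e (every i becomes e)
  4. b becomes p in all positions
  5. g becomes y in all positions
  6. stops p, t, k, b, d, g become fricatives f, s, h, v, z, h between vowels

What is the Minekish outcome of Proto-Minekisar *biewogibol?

Minekish: *biewogibol
  biewogibol → bievogibol   [unconditioned shift]
  bievogibol (rule 2 does not apply)
  bievogibol → beevogebol   [vowel merger]
  beevogebol → peevogepol   [unconditioned shift]
  peevogepol → peevoyepol   [unconditioned shift]
  peevoyepol → peevoyefol   [intervocalic lenition]
  giving Minekish peevoyefol.

peevoyefol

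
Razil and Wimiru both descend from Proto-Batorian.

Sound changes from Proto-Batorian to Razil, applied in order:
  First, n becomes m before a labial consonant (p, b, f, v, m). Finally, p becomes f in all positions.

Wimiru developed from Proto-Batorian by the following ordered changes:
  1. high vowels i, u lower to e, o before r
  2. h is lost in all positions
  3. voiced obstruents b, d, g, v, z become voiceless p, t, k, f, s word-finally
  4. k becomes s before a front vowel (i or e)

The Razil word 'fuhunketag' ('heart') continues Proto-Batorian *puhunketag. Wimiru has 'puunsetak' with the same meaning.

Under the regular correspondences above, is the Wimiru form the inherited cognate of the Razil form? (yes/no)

Derive the expected Wimiru reflex of *puhunketag:
Wimiru: *puhunketag
  puhunketag (rule 1 does not apply)
  puhunketag → puunketag   [h-loss]
  puunketag → puunketak   [final devoicing]
  puunketak → puunsetak   [palatalisation]
  giving Wimiru puunsetak.
Wimiru 'puunsetak' matches the regular reflex exactly, so the pair is cognate.

yes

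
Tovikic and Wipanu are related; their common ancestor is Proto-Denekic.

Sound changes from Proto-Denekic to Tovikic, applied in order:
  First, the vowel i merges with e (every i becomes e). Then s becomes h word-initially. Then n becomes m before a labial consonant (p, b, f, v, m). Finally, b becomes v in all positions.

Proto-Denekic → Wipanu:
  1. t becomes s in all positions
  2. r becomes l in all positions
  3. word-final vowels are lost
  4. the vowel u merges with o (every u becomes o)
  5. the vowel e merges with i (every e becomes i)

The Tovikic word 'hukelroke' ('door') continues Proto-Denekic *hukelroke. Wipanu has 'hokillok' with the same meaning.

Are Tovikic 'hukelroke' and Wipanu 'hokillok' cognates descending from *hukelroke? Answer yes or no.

yes

Derive the expected Wipanu reflex of *hukelroke:
Wipanu: *hukelroke
  hukelroke (rule 1 does not apply)
  hukelroke → hukelloke   [unconditioned shift]
  hukelloke → hukellok   [apocope]
  hukellok → hokellok   [vowel merger]
  hokellok → hokillok   [vowel merger]
  giving Wipanu hokillok.
Wipanu 'hokillok' matches the regular reflex exactly, so the pair is cognate.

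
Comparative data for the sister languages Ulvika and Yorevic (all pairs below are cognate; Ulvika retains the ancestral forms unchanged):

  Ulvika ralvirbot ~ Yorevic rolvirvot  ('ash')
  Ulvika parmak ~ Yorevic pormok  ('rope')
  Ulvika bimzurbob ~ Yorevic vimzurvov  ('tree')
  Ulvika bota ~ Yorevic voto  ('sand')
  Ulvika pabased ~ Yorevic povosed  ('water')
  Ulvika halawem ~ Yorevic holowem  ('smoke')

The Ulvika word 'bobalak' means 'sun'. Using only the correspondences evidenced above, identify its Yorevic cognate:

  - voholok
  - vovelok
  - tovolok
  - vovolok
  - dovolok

vovolok

bota ~ voto — Ulvika b corresponds to Yorevic v word-initially before a back vowel.
pabased ~ povosed — Ulvika b corresponds to Yorevic v between vowels (before a back vowel).
ralvirbot ~ rolvirvot, parmak ~ pormok — Ulvika a corresponds to Yorevic o after a consonant, before a consonant other than r, m, n, p, b, f, v.
Applying these to Ulvika 'bobalak':
  bobalak → vobalak   (b→v word-initially before a back vowel)
  vobalak → vovalak   (b→v between vowels (before a back vowel))
  vovalak → vovolak   (a→o after a consonant, before a consonant other than r, m, n, p, b, f, v)
  vovolak → vovolok   (a→o after a consonant, before a consonant other than r, m, n, p, b, f, v)
So the Yorevic cognate is 'vovolok'.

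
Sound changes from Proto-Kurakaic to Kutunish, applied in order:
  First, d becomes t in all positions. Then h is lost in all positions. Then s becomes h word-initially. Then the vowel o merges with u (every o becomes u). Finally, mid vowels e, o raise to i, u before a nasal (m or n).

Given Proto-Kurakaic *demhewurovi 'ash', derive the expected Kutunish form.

timewuruvi

Kutunish: *demhewurovi
  demhewurovi → temhewurovi   [unconditioned shift]
  temhewurovi → temewurovi   [h-loss]
  temewurovi (rule 3 does not apply)
  temewurovi → temewuruvi   [vowel merger]
  temewuruvi → timewuruvi   [pre-nasal raising]
  giving Kutunish timewuruvi.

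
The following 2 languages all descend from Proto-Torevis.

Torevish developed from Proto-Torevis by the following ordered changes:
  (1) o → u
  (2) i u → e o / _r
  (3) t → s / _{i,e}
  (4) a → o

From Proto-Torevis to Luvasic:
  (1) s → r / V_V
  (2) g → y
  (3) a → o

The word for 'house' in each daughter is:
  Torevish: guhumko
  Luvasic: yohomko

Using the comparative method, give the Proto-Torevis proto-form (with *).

Position 7: Torevish has o, Luvasic has o. Taking the neighbouring segments as reconstructed: Torevish o can only go back to *a; Luvasic o could go back to *a or *o — the one source consistent with every daughter is *a.
Position 4: Torevish has u, Luvasic has o. Taking the neighbouring segments as reconstructed: Torevish u could go back to *o or *u; Luvasic o could go back to *a or *o — the one source consistent with every daughter is *o.
Position 2: Torevish has u, Luvasic has o. Taking the neighbouring segments as reconstructed: Torevish u could go back to *o or *u; Luvasic o could go back to *a or *o — the one source consistent with every daughter is *o.
Verify the candidate proto-form against each daughter:
Torevish: *gohomka
  gohomka → guhumka   [vowel merger]
  guhumka (rule 2 does not apply)
  guhumka (rule 3 does not apply)
  guhumka → guhumko   [vowel merger]
  giving Torevish guhumko.
Luvasic: start from *gohomka.
  rule 1: no change — gohomka
  rule 2 (unconditioned shift): gohomka → yohomka
  rule 3 (vowel merger): yohomka → yohomko
  ⇒ Luvasic yohomko
No other proto-form is consistent with every reflex, so the reconstruction is *gohomka.

*gohomka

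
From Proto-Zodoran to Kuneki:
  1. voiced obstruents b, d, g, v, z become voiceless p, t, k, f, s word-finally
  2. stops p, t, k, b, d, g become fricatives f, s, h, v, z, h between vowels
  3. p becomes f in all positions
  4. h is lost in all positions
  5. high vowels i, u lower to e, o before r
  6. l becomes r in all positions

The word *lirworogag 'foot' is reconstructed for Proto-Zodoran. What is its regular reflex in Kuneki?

rerworoak

Kuneki: start from *lirworogag.
  rule 1 (final devoicing): lirworogag → lirworogak
  rule 2 (intervocalic lenition): lirworogak → lirworohak
  rule 3: no change — lirworohak
  rule 4 (h-loss): lirworohak → lirworoak
  rule 5 (pre-rhotic lowering): lirworoak → lerworoak
  rule 6 (unconditioned shift): lerworoak → rerworoak
  ⇒ Kuneki rerworoak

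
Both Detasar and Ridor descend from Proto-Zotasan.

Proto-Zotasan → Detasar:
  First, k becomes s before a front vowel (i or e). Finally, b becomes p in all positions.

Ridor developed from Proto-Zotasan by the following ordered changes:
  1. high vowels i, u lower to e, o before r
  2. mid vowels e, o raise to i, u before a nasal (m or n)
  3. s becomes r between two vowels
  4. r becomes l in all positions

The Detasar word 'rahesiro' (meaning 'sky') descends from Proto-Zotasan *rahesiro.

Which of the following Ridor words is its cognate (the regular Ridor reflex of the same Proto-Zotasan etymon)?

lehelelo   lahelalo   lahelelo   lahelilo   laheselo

lahelelo

Ridor: *rahesiro
  rahesiro → rahesero   [pre-rhotic lowering]
  rahesero (rule 2 does not apply)
  rahesero → raherero   [rhotacism]
  raherero → lahelelo   [unconditioned shift]
  giving Ridor lahelelo.
Only 'lahelelo' matches the regular Ridor development of *rahesiro.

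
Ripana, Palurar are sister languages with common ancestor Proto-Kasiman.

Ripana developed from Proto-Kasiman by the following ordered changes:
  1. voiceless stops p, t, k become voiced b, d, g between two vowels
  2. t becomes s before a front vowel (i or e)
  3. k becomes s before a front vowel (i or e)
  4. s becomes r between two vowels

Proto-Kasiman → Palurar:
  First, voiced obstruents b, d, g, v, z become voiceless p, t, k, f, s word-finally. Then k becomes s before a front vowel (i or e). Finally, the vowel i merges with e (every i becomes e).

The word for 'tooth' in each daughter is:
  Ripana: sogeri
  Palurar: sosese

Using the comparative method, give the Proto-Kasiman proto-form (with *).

*sokesi

Position 5: Ripana has r, Palurar has s. Taking the neighbouring segments as reconstructed: Ripana r could go back to *s or *r; Palurar s could go back to *k or *s — the one source consistent with every daughter is *s.
Position 6: Ripana has i, Palurar has e. Ripana preserves i here (none of its changes turn any other segment into i), so the proto-segment is *i.
This points to *sokesi. Verify forward in each daughter:
Ripana: *sokesi
  sokesi → sogesi   [intervocalic voicing]
  sogesi (rule 2 does not apply)
  sogesi (rule 3 does not apply)
  sogesi → sogeri   [rhotacism]
  giving Ripana sogeri.
Palurar: start from *sokesi.
  rule 1: no change — sokesi
  rule 2 (palatalisation): sokesi → sosesi
  rule 3 (vowel merger): sosesi → sosese
  ⇒ Palurar sosese
*sokesi is the unique common source.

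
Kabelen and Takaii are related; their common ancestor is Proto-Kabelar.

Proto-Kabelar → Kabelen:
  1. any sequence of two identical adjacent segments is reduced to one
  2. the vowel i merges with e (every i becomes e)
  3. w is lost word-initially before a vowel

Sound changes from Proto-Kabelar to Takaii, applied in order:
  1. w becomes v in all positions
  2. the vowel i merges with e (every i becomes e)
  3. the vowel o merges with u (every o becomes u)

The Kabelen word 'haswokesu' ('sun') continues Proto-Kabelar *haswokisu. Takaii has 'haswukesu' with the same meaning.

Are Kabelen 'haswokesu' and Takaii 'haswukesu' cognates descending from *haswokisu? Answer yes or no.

no

Derive the expected Takaii reflex of *haswokisu:
Takaii: *haswokisu
  haswokisu → hasvokisu   [unconditioned shift]
  hasvokisu → hasvokesu   [vowel merger]
  hasvokesu → hasvukesu   [vowel merger]
  giving Takaii hasvukesu.
The regular Takaii reflex would be 'hasvukesu', but the attested form is 'haswukesu'. The correspondence is irregular, so they are not cognates (the Takaii form has a different source).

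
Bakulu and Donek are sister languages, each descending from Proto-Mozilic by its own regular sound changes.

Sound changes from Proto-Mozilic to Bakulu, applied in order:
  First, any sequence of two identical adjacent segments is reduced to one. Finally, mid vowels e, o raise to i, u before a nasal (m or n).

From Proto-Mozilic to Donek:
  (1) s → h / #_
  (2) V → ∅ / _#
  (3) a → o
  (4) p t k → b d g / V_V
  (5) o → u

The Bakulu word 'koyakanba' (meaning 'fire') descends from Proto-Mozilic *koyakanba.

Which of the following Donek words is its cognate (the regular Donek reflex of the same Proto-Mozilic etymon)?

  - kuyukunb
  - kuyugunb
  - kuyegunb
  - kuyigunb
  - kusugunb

Donek: *koyakanba > koyakanb > koyokonb > koyogonb > kuyugunb  (by apocope, vowel merger, intervocalic voicing, vowel merger)
The other candidates each miss or misapply at least one Donek change.

kuyugunb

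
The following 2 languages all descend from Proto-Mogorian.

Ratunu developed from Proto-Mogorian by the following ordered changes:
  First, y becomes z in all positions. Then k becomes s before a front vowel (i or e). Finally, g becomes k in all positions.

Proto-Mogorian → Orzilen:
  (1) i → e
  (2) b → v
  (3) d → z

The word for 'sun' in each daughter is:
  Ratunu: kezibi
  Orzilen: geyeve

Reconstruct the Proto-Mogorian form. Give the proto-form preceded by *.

*geyibi

Position 1: Ratunu has k, Orzilen has g. Orzilen preserves g here (none of its changes turn any other segment into g), so the proto-segment is *g.
Position 3: Ratunu has z, Orzilen has y. Orzilen preserves y here (none of its changes turn any other segment into y), so the proto-segment is *y.
Position 4: Ratunu has i, Orzilen has e. Ratunu preserves i here (none of its changes turn any other segment into i), so the proto-segment is *i.
This points to *geyibi. Verify forward in each daughter:
Ratunu: *geyibi > gezibi > kezibi  (by unconditioned shift, unconditioned shift)
Orzilen: *geyibi
  geyibi → geyebe   [vowel merger]
  geyebe → geyeve   [unconditioned shift]
  geyeve (rule 3 does not apply)
  giving Orzilen geyeve.
*geyibi is the unique common source.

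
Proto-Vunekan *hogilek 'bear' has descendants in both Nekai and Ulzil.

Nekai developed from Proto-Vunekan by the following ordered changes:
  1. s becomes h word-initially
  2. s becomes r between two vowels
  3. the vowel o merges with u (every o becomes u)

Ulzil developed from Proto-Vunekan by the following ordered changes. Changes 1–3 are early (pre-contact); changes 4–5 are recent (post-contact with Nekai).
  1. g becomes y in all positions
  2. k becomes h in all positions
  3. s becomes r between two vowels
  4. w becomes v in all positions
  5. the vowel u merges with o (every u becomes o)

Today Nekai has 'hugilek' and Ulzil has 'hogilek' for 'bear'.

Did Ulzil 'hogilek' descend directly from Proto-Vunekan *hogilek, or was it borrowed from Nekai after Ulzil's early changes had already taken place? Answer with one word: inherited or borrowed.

borrowed

If inherited, *hogilek would pass through all of Ulzil's changes:
Ulzil: start from *hogilek.
  rule 1 (unconditioned shift): hogilek → hoyilek
  rule 2 (unconditioned shift): hoyilek → hoyileh
  rule 3: no change — hoyileh
  rule 4: no change — hoyileh
  rule 5: no change — hoyileh
  ⇒ Ulzil hoyileh
If borrowed from Nekai 'hugilek' after the early changes, it would undergo only the recent ones:
  rule 4 (unconditioned shift): no change (hugilek)
  rule 5 (vowel merger): hugilek → hogilek
  ⇒ as a loan: hogilek
Ulzil 'hogilek' matches the loan outcome 'hogilek', not the inherited 'hoyileh' — it skipped the early Ulzil changes, so it was borrowed from Nekai.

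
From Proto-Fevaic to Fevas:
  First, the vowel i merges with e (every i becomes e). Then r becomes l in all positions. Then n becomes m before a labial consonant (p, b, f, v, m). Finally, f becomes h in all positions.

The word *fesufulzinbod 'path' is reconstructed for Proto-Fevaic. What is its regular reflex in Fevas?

Fevas: start from *fesufulzinbod.
  rule 1 (vowel merger): fesufulzinbod → fesufulzenbod
  rule 2: no change — fesufulzenbod
  rule 3 (nasal place assimilation): fesufulzenbod → fesufulzembod
  rule 4 (unconditioned shift): fesufulzembod → hesuhulzembod
  ⇒ Fevas hesuhulzembod

hesuhulzembod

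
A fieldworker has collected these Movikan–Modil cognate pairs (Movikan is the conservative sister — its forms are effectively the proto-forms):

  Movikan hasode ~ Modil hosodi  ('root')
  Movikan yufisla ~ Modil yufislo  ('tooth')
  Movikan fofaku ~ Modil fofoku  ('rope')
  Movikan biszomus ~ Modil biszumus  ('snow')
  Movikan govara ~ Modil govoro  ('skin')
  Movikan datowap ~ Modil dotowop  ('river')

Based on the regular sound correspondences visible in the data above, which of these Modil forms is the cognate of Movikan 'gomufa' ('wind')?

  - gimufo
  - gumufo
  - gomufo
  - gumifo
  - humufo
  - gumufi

gumufo

biszomus ~ biszumus — Movikan o corresponds to Modil u after a consonant, before a nasal.
yufisla ~ yufislo, govara ~ govoro — Movikan a corresponds to Modil o word-finally.
Applying these to Movikan 'gomufa':
  gomufa → gumufa   (o→u after a consonant, before a nasal)
  gumufa → gumufo   (a→o word-finally)
So the Modil cognate is 'gumufo'.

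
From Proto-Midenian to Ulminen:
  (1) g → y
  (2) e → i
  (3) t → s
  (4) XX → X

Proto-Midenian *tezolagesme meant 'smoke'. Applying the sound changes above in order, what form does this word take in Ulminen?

Ulminen: start from *tezolagesme.
  rule 1 (unconditioned shift): tezolagesme → tezolayesme
  rule 2 (vowel merger): tezolayesme → tizolayismi
  rule 3 (unconditioned shift): tizolayismi → sizolayismi
  rule 4: no change — sizolayismi
  ⇒ Ulminen sizolayismi

sizolayismi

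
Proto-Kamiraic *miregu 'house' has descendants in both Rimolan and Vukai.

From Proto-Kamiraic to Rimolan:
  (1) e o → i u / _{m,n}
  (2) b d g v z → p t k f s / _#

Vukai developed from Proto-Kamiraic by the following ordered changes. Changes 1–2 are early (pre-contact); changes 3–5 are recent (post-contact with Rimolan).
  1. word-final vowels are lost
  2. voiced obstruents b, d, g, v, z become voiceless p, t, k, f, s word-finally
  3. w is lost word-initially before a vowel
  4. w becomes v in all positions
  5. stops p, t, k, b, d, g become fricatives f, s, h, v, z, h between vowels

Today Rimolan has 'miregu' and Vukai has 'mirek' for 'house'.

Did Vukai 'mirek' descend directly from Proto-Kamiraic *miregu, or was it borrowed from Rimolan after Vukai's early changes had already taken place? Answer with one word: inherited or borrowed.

If inherited, *miregu would pass through all of Vukai's changes:
Vukai: *miregu
  miregu → mireg   [apocope]
  mireg → mirek   [final devoicing]
  mirek (rule 3 does not apply)
  mirek (rule 4 does not apply)
  mirek (rule 5 does not apply)
  giving Vukai mirek.
If borrowed from Rimolan 'miregu' after the early changes, it would undergo only the recent ones:
  rule 3 (glide loss): no change (miregu)
  rule 4 (unconditioned shift): no change (miregu)
  rule 5 (intervocalic lenition): miregu → mirehu
  ⇒ as a loan: mirehu
Vukai 'mirek' matches the inherited outcome exactly, so it is an inherited cognate, not a loan.

inherited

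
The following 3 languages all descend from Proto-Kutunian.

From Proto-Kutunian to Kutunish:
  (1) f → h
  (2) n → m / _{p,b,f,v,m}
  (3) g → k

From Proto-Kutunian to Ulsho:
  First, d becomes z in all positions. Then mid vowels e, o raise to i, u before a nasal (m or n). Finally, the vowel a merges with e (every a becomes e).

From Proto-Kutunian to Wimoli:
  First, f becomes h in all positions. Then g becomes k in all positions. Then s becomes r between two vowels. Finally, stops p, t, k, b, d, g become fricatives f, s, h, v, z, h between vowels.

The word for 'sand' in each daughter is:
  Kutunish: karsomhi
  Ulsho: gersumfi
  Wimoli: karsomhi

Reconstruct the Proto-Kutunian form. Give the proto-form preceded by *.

Position 1: Kutunish has k, Ulsho has g, Wimoli has k. Ulsho preserves g here (none of its changes turn any other segment into g), so the proto-segment is *g.
Position 5: Kutunish has o, Ulsho has u, Wimoli has o. Kutunish preserves o here (none of its changes turn any other segment into o), so the proto-segment is *o.
This points to *garsomfi. Verify forward in each daughter:
Kutunish: start from *garsomfi.
  rule 1 (unconditioned shift): garsomfi → garsomhi
  rule 2: no change — garsomhi
  rule 3 (unconditioned shift): garsomhi → karsomhi
  ⇒ Kutunish karsomhi
Ulsho: *garsomfi > garsumfi > gersumfi  (by pre-nasal raising, vowel merger)
Wimoli: *garsomfi
  garsomfi → garsomhi   [unconditioned shift]
  garsomhi → karsomhi   [unconditioned shift]
  karsomhi (rule 3 does not apply)
  karsomhi (rule 4 does not apply)
  giving Wimoli karsomhi.
Only *garsomfi yields all of Kutunish karsomhi, Ulsho gersumfi, Wimoli karsomhi.

*garsomfi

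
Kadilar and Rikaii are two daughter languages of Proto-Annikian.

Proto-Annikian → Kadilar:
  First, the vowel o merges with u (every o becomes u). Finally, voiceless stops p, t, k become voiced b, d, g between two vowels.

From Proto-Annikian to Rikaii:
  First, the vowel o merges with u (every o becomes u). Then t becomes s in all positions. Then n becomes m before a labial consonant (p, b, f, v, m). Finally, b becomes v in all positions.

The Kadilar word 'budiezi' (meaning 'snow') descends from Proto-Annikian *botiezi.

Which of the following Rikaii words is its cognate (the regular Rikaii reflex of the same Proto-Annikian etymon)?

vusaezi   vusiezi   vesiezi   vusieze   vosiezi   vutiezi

vusiezi

Rikaii: *botiezi
  botiezi → butiezi   [vowel merger]
  butiezi → busiezi   [unconditioned shift]
  busiezi (rule 3 does not apply)
  busiezi → vusiezi   [unconditioned shift]
  giving Rikaii vusiezi.
The other candidates each miss or misapply at least one Rikaii change.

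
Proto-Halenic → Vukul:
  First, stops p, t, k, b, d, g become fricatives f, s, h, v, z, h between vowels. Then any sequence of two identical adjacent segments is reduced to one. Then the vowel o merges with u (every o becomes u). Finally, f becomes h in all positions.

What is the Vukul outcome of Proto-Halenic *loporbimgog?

luhurbimgug

Vukul: start from *loporbimgog.
  rule 1 (intervocalic lenition): loporbimgog → loforbimgog
  rule 2: no change — loforbimgog
  rule 3 (vowel merger): loforbimgog → lufurbimgug
  rule 4 (unconditioned shift): lufurbimgug → luhurbimgug
  ⇒ Vukul luhurbimgug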